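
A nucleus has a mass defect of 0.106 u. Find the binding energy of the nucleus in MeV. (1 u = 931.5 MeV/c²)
B.E. = Δm × 931.5 = 98.74 MeV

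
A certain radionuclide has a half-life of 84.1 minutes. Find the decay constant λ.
λ = ln(2)/t½ = 0.008242 minute⁻¹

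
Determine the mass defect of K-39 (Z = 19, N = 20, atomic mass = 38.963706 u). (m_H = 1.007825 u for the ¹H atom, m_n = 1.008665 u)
Δm = Z·m_H + N·m_n − M = 0.3583 u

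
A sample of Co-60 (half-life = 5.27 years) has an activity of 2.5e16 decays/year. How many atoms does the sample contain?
N = A/λ = 1.901e17 atoms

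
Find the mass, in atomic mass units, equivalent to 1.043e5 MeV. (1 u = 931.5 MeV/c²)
m = E/c² = 112 u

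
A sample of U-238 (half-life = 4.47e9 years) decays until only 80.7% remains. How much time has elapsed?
t = t½ × log₂(N₀/N) = 1.383e9 years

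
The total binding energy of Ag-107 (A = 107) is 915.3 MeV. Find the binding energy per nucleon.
B.E./A = 915.3/107 = 8.554 MeV/nucleon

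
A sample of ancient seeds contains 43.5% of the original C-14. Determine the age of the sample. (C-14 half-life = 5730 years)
Age = t½ × log₂(1/ratio) = 6881 years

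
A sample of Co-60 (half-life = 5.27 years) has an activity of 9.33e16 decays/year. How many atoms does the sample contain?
N = A/λ = 7.094e17 atoms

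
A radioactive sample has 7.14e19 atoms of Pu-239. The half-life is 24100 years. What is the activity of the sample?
A = λN = 2.054e15 decays/year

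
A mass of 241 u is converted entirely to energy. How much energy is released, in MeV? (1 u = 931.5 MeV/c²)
E = mc² = 2.245e5 MeV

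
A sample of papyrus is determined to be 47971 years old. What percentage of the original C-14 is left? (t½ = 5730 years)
N/N₀ = (1/2)^(t/t½) = 0.003019 = 0.302%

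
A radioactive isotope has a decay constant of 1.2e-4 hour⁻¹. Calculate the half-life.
t½ = ln(2)/λ = 5776 hours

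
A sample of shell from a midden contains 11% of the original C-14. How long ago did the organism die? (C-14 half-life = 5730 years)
Age = t½ × log₂(1/ratio) = 18250 years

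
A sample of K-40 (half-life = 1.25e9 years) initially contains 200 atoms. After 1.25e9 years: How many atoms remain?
N = N₀(1/2)^(t/t½) = 100 atoms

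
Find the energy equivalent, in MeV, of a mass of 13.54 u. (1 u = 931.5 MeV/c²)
E = mc² = 12610 MeV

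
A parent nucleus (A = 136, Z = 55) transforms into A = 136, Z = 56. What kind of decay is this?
ΔA = 0, ΔZ = +1 ⇒ beta-minus decay (β⁻)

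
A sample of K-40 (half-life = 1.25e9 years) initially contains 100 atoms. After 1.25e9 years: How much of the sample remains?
N = N₀(1/2)^(t/t½) = 50 atoms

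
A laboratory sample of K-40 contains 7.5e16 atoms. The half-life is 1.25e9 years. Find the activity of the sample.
A = λN = 4.159e7 decays/year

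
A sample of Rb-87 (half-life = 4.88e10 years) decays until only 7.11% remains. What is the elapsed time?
t = t½ × log₂(N₀/N) = 1.861e11 years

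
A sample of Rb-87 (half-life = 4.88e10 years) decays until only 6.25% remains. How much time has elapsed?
t = t½ × log₂(N₀/N) = 1.952e11 years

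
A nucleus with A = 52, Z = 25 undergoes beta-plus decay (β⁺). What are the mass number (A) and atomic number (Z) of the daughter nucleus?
Daughter: A = 52, Z = 24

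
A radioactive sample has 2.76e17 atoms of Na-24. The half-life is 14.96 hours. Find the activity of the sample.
A = λN = 1.279e16 decays/hour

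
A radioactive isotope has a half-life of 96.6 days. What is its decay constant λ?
λ = ln(2)/t½ = 0.007175 day⁻¹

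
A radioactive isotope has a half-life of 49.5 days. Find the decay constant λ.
λ = ln(2)/t½ = 0.014 day⁻¹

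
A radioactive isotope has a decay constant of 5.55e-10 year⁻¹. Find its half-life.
t½ = ln(2)/λ = 1.249e9 years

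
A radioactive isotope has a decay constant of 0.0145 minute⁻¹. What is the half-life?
t½ = ln(2)/λ = 47.8 minutes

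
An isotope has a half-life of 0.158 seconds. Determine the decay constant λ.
λ = ln(2)/t½ = 4.387 second⁻¹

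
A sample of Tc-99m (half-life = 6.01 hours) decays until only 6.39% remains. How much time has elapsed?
t = t½ × log₂(N₀/N) = 23.85 hours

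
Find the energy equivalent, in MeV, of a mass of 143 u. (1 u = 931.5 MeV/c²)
E = mc² = 1.332e5 MeV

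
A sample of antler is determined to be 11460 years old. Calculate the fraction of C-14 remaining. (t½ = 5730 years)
N/N₀ = (1/2)^(t/t½) = 0.25 = 25%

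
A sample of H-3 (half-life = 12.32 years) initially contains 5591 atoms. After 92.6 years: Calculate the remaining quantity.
N = N₀(1/2)^(t/t½) = 30.54 atoms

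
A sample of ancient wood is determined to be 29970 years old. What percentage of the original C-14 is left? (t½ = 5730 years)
N/N₀ = (1/2)^(t/t½) = 0.02664 = 2.66%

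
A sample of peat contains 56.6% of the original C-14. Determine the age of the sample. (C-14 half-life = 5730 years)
Age = t½ × log₂(1/ratio) = 4705 years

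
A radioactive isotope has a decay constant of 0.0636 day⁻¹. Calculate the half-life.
t½ = ln(2)/λ = 10.9 days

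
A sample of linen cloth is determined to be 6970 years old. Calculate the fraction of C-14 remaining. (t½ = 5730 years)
N/N₀ = (1/2)^(t/t½) = 0.4304 = 43%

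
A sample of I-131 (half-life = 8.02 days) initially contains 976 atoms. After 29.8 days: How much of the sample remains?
N = N₀(1/2)^(t/t½) = 74.29 atoms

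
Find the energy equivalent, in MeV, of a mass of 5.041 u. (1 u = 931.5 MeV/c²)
E = mc² = 4696 MeV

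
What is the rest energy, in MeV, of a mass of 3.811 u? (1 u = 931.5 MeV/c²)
E = mc² = 3550 MeV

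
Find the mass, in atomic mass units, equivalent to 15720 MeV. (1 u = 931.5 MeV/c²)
m = E/c² = 16.88 u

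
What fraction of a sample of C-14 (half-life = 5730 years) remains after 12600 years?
N/N₀ = (1/2)^(t/t½) = 0.2178 = 21.8%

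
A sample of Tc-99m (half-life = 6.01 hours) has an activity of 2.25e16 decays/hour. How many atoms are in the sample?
N = A/λ = 1.951e17 atoms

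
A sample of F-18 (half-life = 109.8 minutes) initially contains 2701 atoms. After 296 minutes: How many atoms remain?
N = N₀(1/2)^(t/t½) = 416.9 atoms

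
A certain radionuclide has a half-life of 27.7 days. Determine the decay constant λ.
λ = ln(2)/t½ = 0.02502 day⁻¹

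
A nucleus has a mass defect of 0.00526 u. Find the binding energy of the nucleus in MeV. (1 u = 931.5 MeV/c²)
B.E. = Δm × 931.5 = 4.9 MeV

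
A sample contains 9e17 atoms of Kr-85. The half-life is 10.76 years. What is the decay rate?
A = λN = 5.798e16 decays/year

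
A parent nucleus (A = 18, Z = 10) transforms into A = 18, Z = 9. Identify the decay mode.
ΔA = 0, ΔZ = -1 ⇒ beta-plus decay (β⁺) or electron capture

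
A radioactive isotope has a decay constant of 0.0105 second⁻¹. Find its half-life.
t½ = ln(2)/λ = 66.01 seconds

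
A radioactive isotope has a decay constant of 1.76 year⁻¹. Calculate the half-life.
t½ = ln(2)/λ = 0.3938 years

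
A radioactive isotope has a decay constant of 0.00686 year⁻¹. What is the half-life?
t½ = ln(2)/λ = 101 years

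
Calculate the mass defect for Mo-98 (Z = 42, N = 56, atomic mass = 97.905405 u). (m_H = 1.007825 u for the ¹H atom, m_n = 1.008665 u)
Δm = Z·m_H + N·m_n − M = 0.9085 u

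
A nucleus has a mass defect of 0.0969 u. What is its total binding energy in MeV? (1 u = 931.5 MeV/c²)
B.E. = Δm × 931.5 = 90.26 MeV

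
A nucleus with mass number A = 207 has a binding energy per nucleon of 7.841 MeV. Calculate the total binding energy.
B.E. = 7.841 × 207 = 1623 MeV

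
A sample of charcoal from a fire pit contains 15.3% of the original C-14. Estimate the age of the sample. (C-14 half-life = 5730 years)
Age = t½ × log₂(1/ratio) = 15520 years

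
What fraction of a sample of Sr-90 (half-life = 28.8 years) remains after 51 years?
N/N₀ = (1/2)^(t/t½) = 0.293 = 29.3%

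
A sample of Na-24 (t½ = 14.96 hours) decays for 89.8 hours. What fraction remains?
N/N₀ = (1/2)^(t/t½) = 0.0156 = 1.56%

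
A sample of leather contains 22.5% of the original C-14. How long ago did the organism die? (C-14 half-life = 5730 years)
Age = t½ × log₂(1/ratio) = 12330 years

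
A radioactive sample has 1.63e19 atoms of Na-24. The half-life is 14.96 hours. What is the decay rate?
A = λN = 7.552e17 decays/hour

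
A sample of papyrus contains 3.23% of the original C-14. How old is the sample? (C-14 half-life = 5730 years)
Age = t½ × log₂(1/ratio) = 28380 years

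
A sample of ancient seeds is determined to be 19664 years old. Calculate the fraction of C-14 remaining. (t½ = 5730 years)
N/N₀ = (1/2)^(t/t½) = 0.09267 = 9.27%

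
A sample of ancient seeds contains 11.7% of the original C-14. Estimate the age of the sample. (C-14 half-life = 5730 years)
Age = t½ × log₂(1/ratio) = 17740 years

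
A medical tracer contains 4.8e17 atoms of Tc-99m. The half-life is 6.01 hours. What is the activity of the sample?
A = λN = 5.536e16 decays/hour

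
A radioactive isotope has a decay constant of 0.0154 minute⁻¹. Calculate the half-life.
t½ = ln(2)/λ = 45.01 minutes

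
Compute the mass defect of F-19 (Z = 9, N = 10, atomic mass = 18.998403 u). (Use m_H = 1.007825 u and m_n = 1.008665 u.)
Δm = Z·m_H + N·m_n − M = 0.1587 u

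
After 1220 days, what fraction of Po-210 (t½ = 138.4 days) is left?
N/N₀ = (1/2)^(t/t½) = 0.00222 = 0.222%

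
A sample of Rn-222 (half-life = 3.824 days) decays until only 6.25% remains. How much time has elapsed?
t = t½ × log₂(N₀/N) = 15.3 days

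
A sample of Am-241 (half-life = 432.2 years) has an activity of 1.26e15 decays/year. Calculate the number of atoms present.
N = A/λ = 7.857e17 atoms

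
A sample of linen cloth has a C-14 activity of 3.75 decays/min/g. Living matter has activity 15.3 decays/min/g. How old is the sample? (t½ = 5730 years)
Age = t½ × log₂(A₀/A) = 11620 years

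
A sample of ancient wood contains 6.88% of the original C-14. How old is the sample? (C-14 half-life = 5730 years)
Age = t½ × log₂(1/ratio) = 22130 years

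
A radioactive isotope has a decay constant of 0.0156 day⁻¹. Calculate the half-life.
t½ = ln(2)/λ = 44.43 days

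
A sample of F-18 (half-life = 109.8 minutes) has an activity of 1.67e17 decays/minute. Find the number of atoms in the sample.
N = A/λ = 2.645e19 atoms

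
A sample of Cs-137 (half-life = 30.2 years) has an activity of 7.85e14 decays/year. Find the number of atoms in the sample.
N = A/λ = 3.42e16 atoms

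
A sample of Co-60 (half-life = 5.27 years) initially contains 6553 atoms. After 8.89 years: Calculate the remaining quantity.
N = N₀(1/2)^(t/t½) = 2035 atoms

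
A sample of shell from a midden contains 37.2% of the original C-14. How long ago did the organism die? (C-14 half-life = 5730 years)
Age = t½ × log₂(1/ratio) = 8175 years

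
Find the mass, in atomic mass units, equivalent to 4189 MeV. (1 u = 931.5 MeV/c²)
m = E/c² = 4.497 u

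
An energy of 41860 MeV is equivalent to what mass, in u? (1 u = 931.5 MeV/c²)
m = E/c² = 44.94 u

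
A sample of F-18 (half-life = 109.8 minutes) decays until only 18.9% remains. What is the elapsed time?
t = t½ × log₂(N₀/N) = 263.9 minutes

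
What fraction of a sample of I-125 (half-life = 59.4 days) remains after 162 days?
N/N₀ = (1/2)^(t/t½) = 0.151 = 15.1%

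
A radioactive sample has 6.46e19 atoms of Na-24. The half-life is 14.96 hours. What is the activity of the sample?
A = λN = 2.993e18 decays/hour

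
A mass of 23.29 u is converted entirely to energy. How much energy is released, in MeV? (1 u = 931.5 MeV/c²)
E = mc² = 21690 MeV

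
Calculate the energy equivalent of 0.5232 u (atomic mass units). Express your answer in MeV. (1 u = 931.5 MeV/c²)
E = mc² = 487.4 MeV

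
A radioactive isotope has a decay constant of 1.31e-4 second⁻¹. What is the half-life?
t½ = ln(2)/λ = 5291 seconds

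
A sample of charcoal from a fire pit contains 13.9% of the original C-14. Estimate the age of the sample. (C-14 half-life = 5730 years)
Age = t½ × log₂(1/ratio) = 16310 years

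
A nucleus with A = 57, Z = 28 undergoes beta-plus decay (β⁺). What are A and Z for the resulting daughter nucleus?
Daughter: A = 57, Z = 27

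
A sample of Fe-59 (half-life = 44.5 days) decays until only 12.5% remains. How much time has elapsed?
t = t½ × log₂(N₀/N) = 133.5 days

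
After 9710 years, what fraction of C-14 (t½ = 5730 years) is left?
N/N₀ = (1/2)^(t/t½) = 0.3089 = 30.9%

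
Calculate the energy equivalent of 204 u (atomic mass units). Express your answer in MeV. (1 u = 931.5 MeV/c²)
E = mc² = 1.9e5 MeV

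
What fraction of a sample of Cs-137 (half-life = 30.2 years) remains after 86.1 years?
N/N₀ = (1/2)^(t/t½) = 0.1386 = 13.9%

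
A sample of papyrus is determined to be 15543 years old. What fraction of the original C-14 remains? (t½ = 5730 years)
N/N₀ = (1/2)^(t/t½) = 0.1526 = 15.3%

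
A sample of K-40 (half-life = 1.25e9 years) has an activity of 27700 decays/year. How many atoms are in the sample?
N = A/λ = 4.995e13 atoms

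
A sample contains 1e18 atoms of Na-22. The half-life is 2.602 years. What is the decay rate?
A = λN = 2.664e17 decays/year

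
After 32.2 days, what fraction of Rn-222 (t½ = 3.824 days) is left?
N/N₀ = (1/2)^(t/t½) = 0.002919 = 0.292%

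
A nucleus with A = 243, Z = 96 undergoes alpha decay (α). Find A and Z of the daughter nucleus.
Daughter: A = 239, Z = 94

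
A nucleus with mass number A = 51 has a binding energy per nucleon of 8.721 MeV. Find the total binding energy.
B.E. = 8.721 × 51 = 444.8 MeV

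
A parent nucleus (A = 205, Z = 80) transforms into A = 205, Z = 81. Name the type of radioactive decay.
ΔA = 0, ΔZ = +1 ⇒ beta-minus decay (β⁻)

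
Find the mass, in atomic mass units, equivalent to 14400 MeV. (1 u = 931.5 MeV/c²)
m = E/c² = 15.46 u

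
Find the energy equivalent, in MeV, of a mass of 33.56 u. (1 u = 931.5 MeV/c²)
E = mc² = 31260 MeV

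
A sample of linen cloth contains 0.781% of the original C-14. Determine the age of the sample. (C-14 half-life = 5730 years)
Age = t½ × log₂(1/ratio) = 40110 years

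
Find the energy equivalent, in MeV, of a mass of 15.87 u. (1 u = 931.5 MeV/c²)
E = mc² = 14780 MeV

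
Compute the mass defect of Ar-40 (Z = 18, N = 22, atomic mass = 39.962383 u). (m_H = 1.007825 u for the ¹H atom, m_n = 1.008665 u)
Δm = Z·m_H + N·m_n − M = 0.3691 u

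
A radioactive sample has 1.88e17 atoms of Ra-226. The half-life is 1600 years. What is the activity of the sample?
A = λN = 8.144e13 decays/year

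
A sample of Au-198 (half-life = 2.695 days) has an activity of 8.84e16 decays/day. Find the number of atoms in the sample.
N = A/λ = 3.437e17 atoms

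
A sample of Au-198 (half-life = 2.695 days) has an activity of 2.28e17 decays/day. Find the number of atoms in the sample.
N = A/λ = 8.865e17 atoms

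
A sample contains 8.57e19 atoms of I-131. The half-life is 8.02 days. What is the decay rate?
A = λN = 7.407e18 decays/day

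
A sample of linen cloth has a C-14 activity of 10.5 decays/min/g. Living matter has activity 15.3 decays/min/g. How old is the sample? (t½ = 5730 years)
Age = t½ × log₂(A₀/A) = 3112 years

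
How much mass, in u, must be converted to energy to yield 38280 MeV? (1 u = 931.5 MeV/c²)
m = E/c² = 41.1 u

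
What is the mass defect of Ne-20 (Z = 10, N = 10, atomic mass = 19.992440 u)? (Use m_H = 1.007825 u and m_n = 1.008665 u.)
Δm = Z·m_H + N·m_n − M = 0.1725 u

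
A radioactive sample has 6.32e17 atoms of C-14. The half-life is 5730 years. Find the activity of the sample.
A = λN = 7.645e13 decays/year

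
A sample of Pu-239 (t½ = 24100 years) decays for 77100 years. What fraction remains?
N/N₀ = (1/2)^(t/t½) = 0.1089 = 10.9%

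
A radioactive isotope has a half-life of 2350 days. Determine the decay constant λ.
λ = ln(2)/t½ = 2.95e-4 day⁻¹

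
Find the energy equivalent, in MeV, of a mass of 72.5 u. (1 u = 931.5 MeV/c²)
E = mc² = 67530 MeV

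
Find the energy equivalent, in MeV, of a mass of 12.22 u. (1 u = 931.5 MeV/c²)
E = mc² = 11380 MeV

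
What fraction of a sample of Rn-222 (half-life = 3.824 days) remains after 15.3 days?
N/N₀ = (1/2)^(t/t½) = 0.06245 = 6.25%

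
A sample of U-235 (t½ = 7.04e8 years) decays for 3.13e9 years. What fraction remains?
N/N₀ = (1/2)^(t/t½) = 0.04588 = 4.59%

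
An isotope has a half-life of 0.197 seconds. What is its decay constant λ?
λ = ln(2)/t½ = 3.519 second⁻¹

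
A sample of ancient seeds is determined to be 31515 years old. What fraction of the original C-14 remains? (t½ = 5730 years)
N/N₀ = (1/2)^(t/t½) = 0.0221 = 2.21%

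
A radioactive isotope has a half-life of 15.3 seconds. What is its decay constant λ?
λ = ln(2)/t½ = 0.0453 second⁻¹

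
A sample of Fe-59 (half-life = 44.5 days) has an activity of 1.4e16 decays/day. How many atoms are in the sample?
N = A/λ = 8.988e17 atoms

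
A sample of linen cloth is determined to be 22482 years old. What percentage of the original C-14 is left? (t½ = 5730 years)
N/N₀ = (1/2)^(t/t½) = 0.0659 = 6.59%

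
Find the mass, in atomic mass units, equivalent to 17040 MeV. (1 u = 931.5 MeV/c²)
m = E/c² = 18.29 u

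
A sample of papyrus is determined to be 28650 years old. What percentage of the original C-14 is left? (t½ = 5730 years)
N/N₀ = (1/2)^(t/t½) = 0.03125 = 3.12%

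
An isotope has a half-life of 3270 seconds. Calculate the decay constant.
λ = ln(2)/t½ = 2.12e-4 second⁻¹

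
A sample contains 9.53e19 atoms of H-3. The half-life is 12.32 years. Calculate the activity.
A = λN = 5.362e18 decays/year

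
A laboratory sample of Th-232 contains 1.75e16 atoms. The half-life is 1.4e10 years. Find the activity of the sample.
A = λN = 8.664e5 decays/year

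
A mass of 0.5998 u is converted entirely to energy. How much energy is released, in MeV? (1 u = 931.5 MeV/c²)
E = mc² = 558.7 MeV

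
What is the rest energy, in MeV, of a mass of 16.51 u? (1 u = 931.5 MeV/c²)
E = mc² = 15380 MeV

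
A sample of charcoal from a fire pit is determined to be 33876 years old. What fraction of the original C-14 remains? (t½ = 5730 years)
N/N₀ = (1/2)^(t/t½) = 0.01661 = 1.66%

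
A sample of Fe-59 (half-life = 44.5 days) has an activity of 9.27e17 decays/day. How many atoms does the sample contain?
N = A/λ = 5.951e19 atoms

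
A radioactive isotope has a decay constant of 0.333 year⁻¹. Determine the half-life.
t½ = ln(2)/λ = 2.082 years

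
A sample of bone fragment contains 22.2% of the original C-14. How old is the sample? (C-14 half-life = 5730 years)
Age = t½ × log₂(1/ratio) = 12440 years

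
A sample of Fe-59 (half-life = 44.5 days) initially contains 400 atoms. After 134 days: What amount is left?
N = N₀(1/2)^(t/t½) = 49.61 atoms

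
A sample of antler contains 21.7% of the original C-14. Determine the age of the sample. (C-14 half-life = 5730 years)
Age = t½ × log₂(1/ratio) = 12630 years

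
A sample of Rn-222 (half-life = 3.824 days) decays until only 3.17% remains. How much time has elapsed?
t = t½ × log₂(N₀/N) = 19.04 days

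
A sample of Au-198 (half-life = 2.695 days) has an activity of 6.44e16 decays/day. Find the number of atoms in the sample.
N = A/λ = 2.504e17 atoms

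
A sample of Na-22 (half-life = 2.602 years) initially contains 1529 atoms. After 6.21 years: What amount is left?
N = N₀(1/2)^(t/t½) = 292.4 atoms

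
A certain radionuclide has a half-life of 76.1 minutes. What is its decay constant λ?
λ = ln(2)/t½ = 0.009108 minute⁻¹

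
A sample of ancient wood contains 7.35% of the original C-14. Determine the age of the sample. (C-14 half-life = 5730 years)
Age = t½ × log₂(1/ratio) = 21580 years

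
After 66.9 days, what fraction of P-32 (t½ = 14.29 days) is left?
N/N₀ = (1/2)^(t/t½) = 0.03897 = 3.9%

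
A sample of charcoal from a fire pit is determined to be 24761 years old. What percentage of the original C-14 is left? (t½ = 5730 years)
N/N₀ = (1/2)^(t/t½) = 0.05002 = 5%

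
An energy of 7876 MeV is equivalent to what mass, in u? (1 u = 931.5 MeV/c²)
m = E/c² = 8.455 u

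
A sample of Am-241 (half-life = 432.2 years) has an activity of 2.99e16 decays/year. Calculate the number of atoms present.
N = A/λ = 1.864e19 atoms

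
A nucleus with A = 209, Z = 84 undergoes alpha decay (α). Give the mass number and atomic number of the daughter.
Daughter: A = 205, Z = 82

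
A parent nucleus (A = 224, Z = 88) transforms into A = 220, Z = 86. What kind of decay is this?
ΔA = -4, ΔZ = -2 ⇒ alpha decay (α)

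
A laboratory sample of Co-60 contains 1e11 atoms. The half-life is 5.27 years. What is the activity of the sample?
A = λN = 1.315e10 decays/year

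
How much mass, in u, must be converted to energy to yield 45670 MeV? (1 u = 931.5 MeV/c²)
m = E/c² = 49.03 u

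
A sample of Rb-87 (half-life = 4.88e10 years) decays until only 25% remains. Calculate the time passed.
t = t½ × log₂(N₀/N) = 9.76e10 years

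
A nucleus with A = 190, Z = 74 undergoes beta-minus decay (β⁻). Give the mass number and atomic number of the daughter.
Daughter: A = 190, Z = 75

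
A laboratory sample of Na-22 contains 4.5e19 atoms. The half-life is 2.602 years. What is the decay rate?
A = λN = 1.199e19 decays/year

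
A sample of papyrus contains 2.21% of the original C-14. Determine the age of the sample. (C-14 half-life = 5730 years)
Age = t½ × log₂(1/ratio) = 31510 years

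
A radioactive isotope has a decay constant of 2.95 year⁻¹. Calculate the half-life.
t½ = ln(2)/λ = 0.235 years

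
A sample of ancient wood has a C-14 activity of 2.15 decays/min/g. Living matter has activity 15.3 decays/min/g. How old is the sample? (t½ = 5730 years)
Age = t½ × log₂(A₀/A) = 16220 years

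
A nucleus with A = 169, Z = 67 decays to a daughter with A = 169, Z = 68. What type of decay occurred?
ΔA = 0, ΔZ = +1 ⇒ beta-minus decay (β⁻)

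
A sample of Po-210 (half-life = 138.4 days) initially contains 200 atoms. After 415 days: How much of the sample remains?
N = N₀(1/2)^(t/t½) = 25.03 atoms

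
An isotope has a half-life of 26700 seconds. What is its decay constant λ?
λ = ln(2)/t½ = 2.596e-5 second⁻¹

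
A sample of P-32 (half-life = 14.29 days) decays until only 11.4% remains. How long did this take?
t = t½ × log₂(N₀/N) = 44.77 days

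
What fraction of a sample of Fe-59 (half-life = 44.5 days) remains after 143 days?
N/N₀ = (1/2)^(t/t½) = 0.1078 = 10.8%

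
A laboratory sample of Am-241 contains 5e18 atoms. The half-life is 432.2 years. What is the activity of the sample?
A = λN = 8.019e15 decays/year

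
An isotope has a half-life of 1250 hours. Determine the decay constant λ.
λ = ln(2)/t½ = 5.545e-4 hour⁻¹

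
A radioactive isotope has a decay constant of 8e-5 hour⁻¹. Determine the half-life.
t½ = ln(2)/λ = 8664 hours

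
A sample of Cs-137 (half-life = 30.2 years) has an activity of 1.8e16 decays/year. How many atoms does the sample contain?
N = A/λ = 7.842e17 atoms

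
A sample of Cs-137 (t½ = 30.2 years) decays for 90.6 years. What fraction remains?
N/N₀ = (1/2)^(t/t½) = 0.125 = 12.5%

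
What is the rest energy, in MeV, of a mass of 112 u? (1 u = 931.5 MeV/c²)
E = mc² = 1.043e5 MeV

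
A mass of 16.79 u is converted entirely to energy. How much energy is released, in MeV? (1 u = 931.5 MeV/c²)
E = mc² = 15640 MeV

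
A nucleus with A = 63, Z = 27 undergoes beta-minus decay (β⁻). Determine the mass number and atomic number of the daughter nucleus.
Daughter: A = 63, Z = 28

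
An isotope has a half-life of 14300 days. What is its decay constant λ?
λ = ln(2)/t½ = 4.847e-5 day⁻¹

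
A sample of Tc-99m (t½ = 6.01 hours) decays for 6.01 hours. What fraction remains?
N/N₀ = (1/2)^(t/t½) = 0.5 = 50%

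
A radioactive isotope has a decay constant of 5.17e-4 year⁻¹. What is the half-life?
t½ = ln(2)/λ = 1341 years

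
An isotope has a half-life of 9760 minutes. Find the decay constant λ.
λ = ln(2)/t½ = 7.102e-5 minute⁻¹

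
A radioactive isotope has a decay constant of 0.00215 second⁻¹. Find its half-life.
t½ = ln(2)/λ = 322.4 seconds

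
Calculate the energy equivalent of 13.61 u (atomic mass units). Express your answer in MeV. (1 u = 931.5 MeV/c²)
E = mc² = 12680 MeV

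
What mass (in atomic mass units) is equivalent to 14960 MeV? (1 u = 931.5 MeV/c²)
m = E/c² = 16.06 u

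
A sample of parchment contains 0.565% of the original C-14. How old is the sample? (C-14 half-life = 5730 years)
Age = t½ × log₂(1/ratio) = 42790 years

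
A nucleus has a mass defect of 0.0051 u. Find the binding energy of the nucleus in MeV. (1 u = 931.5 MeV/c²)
B.E. = Δm × 931.5 = 4.751 MeV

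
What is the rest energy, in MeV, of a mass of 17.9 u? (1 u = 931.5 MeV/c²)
E = mc² = 16670 MeV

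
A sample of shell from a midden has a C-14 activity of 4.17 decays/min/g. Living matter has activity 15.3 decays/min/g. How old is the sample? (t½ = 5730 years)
Age = t½ × log₂(A₀/A) = 10750 years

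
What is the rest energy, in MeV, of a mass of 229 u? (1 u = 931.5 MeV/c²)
E = mc² = 2.133e5 MeV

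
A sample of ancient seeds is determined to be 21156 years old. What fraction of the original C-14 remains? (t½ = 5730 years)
N/N₀ = (1/2)^(t/t½) = 0.07737 = 7.74%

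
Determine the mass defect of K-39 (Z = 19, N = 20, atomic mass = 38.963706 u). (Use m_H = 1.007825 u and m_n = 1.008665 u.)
Δm = Z·m_H + N·m_n − M = 0.3583 u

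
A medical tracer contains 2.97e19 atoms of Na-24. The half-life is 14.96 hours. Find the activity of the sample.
A = λN = 1.376e18 decays/hour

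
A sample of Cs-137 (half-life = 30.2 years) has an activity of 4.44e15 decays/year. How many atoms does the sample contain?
N = A/λ = 1.934e17 atoms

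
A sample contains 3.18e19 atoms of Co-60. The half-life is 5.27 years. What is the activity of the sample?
A = λN = 4.183e18 decays/year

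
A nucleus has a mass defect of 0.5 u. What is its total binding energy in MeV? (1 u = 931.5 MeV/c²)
B.E. = Δm × 931.5 = 465.8 MeV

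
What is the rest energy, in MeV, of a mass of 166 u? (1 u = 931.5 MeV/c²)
E = mc² = 1.546e5 MeV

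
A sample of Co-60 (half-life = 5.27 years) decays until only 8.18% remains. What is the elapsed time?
t = t½ × log₂(N₀/N) = 19.03 years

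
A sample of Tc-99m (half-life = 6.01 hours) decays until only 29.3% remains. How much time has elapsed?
t = t½ × log₂(N₀/N) = 10.64 hours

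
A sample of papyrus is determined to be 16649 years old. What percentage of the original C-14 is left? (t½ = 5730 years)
N/N₀ = (1/2)^(t/t½) = 0.1335 = 13.3%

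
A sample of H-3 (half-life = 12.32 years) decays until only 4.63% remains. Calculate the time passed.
t = t½ × log₂(N₀/N) = 54.61 years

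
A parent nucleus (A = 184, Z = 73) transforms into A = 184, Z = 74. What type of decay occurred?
ΔA = 0, ΔZ = +1 ⇒ beta-minus decay (β⁻)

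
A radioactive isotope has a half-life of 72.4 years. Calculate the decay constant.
λ = ln(2)/t½ = 0.009574 year⁻¹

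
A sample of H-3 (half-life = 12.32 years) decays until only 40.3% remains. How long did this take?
t = t½ × log₂(N₀/N) = 16.15 years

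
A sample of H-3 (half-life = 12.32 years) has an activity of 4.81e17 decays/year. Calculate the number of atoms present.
N = A/λ = 8.549e18 atoms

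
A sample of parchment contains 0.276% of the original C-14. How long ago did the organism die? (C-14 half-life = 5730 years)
Age = t½ × log₂(1/ratio) = 48710 years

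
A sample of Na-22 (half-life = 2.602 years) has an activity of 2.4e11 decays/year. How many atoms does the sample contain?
N = A/λ = 9.009e11 atoms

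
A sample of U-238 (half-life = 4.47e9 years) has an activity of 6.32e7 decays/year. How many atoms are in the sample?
N = A/λ = 4.076e17 atoms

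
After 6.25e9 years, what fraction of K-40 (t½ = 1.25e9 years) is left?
N/N₀ = (1/2)^(t/t½) = 0.03125 = 3.12%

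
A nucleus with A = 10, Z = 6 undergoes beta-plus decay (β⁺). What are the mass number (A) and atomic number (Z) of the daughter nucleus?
Daughter: A = 10, Z = 5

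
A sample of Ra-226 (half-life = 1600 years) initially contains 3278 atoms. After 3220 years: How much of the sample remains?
N = N₀(1/2)^(t/t½) = 812.4 atoms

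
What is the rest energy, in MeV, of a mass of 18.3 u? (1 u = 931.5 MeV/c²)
E = mc² = 17050 MeV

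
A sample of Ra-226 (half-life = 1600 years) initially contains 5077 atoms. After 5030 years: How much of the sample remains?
N = N₀(1/2)^(t/t½) = 574.4 atoms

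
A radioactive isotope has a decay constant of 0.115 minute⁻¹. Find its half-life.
t½ = ln(2)/λ = 6.027 minutes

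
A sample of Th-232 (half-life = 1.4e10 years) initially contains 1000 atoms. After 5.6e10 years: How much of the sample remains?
N = N₀(1/2)^(t/t½) = 62.5 atoms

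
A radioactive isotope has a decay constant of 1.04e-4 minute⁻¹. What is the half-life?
t½ = ln(2)/λ = 6665 minutes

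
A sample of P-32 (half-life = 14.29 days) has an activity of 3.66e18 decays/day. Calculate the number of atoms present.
N = A/λ = 7.545e19 atoms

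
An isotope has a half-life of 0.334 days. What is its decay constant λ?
λ = ln(2)/t½ = 2.075 day⁻¹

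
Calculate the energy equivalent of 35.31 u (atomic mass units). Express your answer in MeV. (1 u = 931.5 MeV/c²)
E = mc² = 32890 MeV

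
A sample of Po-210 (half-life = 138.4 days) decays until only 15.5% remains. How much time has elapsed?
t = t½ × log₂(N₀/N) = 372.2 days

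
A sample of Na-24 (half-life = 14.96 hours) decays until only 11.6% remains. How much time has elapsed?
t = t½ × log₂(N₀/N) = 46.49 hours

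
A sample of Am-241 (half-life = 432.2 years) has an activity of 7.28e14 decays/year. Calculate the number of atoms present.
N = A/λ = 4.539e17 atoms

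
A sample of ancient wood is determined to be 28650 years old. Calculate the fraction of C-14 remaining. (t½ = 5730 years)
N/N₀ = (1/2)^(t/t½) = 0.03125 = 3.12%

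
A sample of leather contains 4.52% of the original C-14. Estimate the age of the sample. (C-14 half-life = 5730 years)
Age = t½ × log₂(1/ratio) = 25600 years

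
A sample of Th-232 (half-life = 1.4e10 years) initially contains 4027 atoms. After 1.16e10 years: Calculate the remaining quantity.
N = N₀(1/2)^(t/t½) = 2268 atoms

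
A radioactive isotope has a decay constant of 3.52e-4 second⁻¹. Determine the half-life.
t½ = ln(2)/λ = 1969 seconds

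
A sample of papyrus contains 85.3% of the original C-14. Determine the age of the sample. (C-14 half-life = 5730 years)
Age = t½ × log₂(1/ratio) = 1314 years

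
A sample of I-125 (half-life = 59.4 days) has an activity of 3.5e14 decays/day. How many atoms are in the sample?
N = A/λ = 2.999e16 atoms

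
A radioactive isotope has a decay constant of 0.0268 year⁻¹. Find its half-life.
t½ = ln(2)/λ = 25.86 years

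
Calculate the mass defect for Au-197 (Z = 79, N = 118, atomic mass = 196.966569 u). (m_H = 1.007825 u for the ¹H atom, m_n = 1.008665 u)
Δm = Z·m_H + N·m_n − M = 1.674 u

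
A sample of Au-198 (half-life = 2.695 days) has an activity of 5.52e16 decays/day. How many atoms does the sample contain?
N = A/λ = 2.146e17 atoms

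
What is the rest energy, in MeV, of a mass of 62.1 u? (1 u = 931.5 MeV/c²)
E = mc² = 57850 MeV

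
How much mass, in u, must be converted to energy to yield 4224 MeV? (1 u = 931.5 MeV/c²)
m = E/c² = 4.535 u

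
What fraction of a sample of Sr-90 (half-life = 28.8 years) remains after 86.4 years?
N/N₀ = (1/2)^(t/t½) = 0.125 = 12.5%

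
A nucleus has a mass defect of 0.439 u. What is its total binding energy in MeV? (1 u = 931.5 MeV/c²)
B.E. = Δm × 931.5 = 408.9 MeV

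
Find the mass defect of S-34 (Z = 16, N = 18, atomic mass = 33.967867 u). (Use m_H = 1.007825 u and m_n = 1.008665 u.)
Δm = Z·m_H + N·m_n − M = 0.3133 u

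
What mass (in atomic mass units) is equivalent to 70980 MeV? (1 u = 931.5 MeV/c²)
m = E/c² = 76.2 u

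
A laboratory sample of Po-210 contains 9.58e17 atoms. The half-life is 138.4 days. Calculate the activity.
A = λN = 4.798e15 decays/day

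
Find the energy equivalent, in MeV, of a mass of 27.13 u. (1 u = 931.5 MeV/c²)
E = mc² = 25270 MeV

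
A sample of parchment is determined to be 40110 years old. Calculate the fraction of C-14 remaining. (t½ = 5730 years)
N/N₀ = (1/2)^(t/t½) = 0.007812 = 0.781%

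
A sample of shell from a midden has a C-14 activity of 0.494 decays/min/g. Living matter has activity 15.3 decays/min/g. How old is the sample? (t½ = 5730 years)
Age = t½ × log₂(A₀/A) = 28380 years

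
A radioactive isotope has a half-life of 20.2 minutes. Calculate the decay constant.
λ = ln(2)/t½ = 0.03431 minute⁻¹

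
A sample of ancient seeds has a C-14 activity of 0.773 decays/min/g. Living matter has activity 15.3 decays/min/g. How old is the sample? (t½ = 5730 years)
Age = t½ × log₂(A₀/A) = 24680 years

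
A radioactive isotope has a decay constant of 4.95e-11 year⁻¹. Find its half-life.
t½ = ln(2)/λ = 1.4e10 years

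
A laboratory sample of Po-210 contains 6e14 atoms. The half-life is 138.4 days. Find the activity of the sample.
A = λN = 3.005e12 decays/day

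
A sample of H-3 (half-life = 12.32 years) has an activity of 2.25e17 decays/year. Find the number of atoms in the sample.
N = A/λ = 3.999e18 atoms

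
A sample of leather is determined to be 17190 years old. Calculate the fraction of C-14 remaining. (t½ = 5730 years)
N/N₀ = (1/2)^(t/t½) = 0.125 = 12.5%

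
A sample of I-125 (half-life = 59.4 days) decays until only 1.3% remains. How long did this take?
t = t½ × log₂(N₀/N) = 372.2 days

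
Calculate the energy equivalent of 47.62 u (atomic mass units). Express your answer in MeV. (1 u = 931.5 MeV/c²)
E = mc² = 44360 MeV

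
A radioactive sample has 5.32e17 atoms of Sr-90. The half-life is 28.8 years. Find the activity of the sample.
A = λN = 1.28e16 decays/year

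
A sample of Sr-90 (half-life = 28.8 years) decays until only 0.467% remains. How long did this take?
t = t½ × log₂(N₀/N) = 223 years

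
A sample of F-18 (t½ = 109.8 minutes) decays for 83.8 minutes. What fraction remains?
N/N₀ = (1/2)^(t/t½) = 0.5892 = 58.9%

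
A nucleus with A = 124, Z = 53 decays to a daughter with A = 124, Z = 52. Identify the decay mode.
ΔA = 0, ΔZ = -1 ⇒ beta-plus decay (β⁺) or electron capture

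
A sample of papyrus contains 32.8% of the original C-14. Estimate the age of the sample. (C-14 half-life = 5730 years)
Age = t½ × log₂(1/ratio) = 9215 years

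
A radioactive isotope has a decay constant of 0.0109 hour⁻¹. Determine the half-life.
t½ = ln(2)/λ = 63.59 hours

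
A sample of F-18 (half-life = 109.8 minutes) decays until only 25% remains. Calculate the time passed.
t = t½ × log₂(N₀/N) = 219.6 minutes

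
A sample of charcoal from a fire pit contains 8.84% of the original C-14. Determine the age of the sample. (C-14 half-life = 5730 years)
Age = t½ × log₂(1/ratio) = 20050 years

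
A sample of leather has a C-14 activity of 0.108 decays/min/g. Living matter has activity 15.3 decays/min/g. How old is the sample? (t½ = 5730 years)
Age = t½ × log₂(A₀/A) = 40950 years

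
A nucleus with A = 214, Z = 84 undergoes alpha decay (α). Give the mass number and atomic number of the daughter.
Daughter: A = 210, Z = 82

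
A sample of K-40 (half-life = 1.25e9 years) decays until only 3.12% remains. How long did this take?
t = t½ × log₂(N₀/N) = 6.253e9 years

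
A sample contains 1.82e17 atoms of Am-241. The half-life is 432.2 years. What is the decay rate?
A = λN = 2.919e14 decays/year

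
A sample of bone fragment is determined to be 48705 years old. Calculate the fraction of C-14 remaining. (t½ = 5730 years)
N/N₀ = (1/2)^(t/t½) = 0.002762 = 0.276%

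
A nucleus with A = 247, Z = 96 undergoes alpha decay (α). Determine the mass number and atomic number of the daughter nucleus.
Daughter: A = 243, Z = 94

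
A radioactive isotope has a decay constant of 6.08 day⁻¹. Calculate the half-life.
t½ = ln(2)/λ = 0.114 days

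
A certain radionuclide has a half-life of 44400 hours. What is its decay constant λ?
λ = ln(2)/t½ = 1.561e-5 hour⁻¹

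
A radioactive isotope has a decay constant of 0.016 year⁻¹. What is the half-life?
t½ = ln(2)/λ = 43.32 years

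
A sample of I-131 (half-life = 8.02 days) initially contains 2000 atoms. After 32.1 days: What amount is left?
N = N₀(1/2)^(t/t½) = 124.8 atoms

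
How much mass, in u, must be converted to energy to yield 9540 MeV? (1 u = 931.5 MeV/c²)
m = E/c² = 10.24 u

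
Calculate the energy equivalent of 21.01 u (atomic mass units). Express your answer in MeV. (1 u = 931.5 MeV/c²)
E = mc² = 19570 MeV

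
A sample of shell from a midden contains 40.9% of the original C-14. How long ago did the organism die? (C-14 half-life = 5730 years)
Age = t½ × log₂(1/ratio) = 7391 years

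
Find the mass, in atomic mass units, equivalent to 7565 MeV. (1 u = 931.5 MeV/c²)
m = E/c² = 8.121 u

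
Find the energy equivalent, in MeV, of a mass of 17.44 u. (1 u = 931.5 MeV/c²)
E = mc² = 16250 MeV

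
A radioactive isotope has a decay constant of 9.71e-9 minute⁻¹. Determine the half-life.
t½ = ln(2)/λ = 7.138e7 minutes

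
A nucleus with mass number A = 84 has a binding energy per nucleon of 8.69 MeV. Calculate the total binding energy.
B.E. = 8.69 × 84 = 730 MeV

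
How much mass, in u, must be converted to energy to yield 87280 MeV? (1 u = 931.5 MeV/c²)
m = E/c² = 93.7 u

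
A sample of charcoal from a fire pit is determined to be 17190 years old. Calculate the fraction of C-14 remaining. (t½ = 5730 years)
N/N₀ = (1/2)^(t/t½) = 0.125 = 12.5%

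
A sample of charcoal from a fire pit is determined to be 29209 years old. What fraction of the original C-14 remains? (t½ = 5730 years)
N/N₀ = (1/2)^(t/t½) = 0.02921 = 2.92%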